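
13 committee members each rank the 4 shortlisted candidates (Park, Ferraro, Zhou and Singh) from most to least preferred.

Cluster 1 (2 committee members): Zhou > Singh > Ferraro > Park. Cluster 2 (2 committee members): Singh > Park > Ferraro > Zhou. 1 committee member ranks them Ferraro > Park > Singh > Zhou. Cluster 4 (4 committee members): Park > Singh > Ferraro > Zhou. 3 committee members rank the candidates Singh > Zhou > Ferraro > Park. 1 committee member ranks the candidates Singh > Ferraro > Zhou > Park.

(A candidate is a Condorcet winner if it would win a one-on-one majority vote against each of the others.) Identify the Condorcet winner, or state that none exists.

Head-to-head results (13 committee members):
Park vs Ferraro: Park preferred on 2+4 = 6 ballots; Ferraro wins 7–6.
Park vs Zhou: 7 to 6, Park.
Park vs Singh: Park preferred on 1+4 = 5 ballots; Singh wins 8–5.
Ferraro vs Zhou: 8 to 5, Ferraro.
Ferraro vs Singh: Ferraro preferred on 1 ballot; Singh wins 12–1.
Zhou vs Singh: 2 to 11, Singh.
Only Singh has no losses; Singh is the Condorcet winner.

Singh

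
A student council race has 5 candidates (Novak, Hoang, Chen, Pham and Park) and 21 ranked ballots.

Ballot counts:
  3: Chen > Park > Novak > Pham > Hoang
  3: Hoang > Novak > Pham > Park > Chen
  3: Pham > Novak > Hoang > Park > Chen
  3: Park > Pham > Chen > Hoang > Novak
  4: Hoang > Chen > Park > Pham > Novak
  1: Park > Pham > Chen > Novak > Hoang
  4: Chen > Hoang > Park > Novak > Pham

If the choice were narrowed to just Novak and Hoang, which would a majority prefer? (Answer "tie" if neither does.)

Hoang

Ballots ranking Novak above Hoang: 3 + 3 + 1 = 7.
Ballots ranking Hoang above Novak: 21 − 7 = 14.
Hoang wins the head-to-head 14–7.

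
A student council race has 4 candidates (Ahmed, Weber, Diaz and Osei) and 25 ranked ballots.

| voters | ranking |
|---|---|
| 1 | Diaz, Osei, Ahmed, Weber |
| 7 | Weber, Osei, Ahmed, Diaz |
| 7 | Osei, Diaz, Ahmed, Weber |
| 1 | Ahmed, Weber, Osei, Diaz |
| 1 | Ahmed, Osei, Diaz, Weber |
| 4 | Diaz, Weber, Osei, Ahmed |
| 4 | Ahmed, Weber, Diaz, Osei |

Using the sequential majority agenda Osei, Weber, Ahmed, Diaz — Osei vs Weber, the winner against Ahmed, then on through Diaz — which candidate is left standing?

Ahmed

Round 1: Osei vs Weber — 9–16, Weber advances.
Round 2: Weber vs Ahmed — 11–14, Ahmed advances.
Round 3: Ahmed vs Diaz — 13–12, Ahmed advances.
Ahmed survives the agenda.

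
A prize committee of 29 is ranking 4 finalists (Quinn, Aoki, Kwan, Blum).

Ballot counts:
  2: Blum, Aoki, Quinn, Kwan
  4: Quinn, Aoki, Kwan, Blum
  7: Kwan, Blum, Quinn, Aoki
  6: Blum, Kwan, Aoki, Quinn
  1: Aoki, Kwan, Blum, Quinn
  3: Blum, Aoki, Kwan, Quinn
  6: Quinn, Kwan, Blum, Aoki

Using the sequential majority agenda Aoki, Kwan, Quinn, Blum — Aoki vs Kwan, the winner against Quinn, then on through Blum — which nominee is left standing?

Round 1: Aoki vs Kwan — 10–19, Kwan advances.
Round 2: Kwan vs Quinn — 17–12, Kwan advances.
Round 3: Kwan vs Blum — 18–11, Kwan advances.
Kwan survives the agenda.

Kwan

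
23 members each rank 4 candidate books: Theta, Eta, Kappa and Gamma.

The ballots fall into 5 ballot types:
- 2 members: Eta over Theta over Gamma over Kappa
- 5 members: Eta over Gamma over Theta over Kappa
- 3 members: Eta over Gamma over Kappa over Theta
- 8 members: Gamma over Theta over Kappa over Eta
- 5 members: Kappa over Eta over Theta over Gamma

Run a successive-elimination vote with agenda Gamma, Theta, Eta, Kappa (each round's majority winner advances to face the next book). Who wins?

Round 1: Gamma vs Theta — 16–7, Gamma advances.
Round 2: Gamma vs Eta — 8–15, Eta advances.
Round 3: Eta vs Kappa — 10–13, Kappa advances.
The agenda winner is Kappa.

Kappa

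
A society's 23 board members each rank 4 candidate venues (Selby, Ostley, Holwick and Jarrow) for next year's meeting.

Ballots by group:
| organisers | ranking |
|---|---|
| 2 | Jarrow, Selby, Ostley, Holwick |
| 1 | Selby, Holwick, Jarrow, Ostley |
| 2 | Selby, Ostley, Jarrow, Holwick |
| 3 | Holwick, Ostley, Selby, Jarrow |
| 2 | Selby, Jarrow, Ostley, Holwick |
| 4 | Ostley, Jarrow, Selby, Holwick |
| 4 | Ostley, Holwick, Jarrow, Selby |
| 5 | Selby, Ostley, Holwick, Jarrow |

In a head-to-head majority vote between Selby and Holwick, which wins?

Ballots ranking Selby above Holwick: 2 + 1 + 2 + 2 + 4 + 5 = 16.
Ballots ranking Holwick above Selby: 23 − 16 = 7.
Selby wins the head-to-head 16–7.

Selby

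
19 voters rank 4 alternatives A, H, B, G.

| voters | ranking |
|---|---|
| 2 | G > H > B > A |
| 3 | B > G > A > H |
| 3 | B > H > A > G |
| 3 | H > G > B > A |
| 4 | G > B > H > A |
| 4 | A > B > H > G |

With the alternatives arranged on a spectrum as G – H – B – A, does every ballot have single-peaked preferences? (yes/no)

no

Axis positions: G=1, H=2, B=3, A=4.
Bloc 1 (peak G at position 1): ranking walks positions 1-2-3-4, expanding outward from the peak — single-peaked.
Bloc 2: ranking walks positions 3-1-4-2; G is ranked above H even though H lies between G and the peak B on the axis — preferences dip and rise again. Not single-peaked.
Bloc 3 (peak B at position 3): ranking walks positions 3-2-4-1, expanding outward from the peak — single-peaked.
Bloc 4 (peak H at position 2): ranking walks positions 2-1-3-4, expanding outward from the peak — single-peaked.
Bloc 5: ranking walks positions 1-3-2-4; B is ranked above H even though H lies between B and the peak G on the axis — preferences dip and rise again. Not single-peaked.
Bloc 6 (peak A at position 4): ranking walks positions 4-3-2-1, expanding outward from the peak — single-peaked.
Bloc 2 violates single-peakedness, so the profile is not single-peaked on this axis.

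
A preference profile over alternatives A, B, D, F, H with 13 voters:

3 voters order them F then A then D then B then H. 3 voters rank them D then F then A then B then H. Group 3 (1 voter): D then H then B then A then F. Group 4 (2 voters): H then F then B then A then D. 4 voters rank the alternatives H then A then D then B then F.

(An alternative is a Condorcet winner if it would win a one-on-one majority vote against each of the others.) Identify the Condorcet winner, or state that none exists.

Check each pair by majority over 13 ballots:
A vs B: A, 10–3.
A vs D: A wins 9–4.
A–F: F 8–5.
A vs H: H wins 7–6.
B–D: D 11–2.
B vs F: F, 8–5.
B vs H: H, 7–6.
D vs F: D wins 8–5.
D vs H: D, 7–6.
F vs H: H wins 7–6.
Each alternative drops at least one matchup (A loses to F; B loses to A; D loses to A; F loses to D; H loses to D); the cycle A beats D beats F beats A rules out a Condorcet winner.

none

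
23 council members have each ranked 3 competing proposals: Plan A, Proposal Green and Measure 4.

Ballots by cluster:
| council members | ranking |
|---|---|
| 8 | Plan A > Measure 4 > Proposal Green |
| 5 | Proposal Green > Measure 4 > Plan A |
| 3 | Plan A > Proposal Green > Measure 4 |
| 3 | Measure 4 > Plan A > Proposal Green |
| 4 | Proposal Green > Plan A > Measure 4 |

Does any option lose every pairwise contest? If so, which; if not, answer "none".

Head-to-head results (23 council members):
Plan A vs Proposal Green: Plan A wins 14–9.
Plan A vs Measure 4: Plan A preferred on 8+3+4 = 15 ballots; Plan A wins 15–8.
Proposal Green vs Measure 4: Proposal Green wins 12–11.
Measure 4 loses to every other option — it is the Condorcet loser.

Measure 4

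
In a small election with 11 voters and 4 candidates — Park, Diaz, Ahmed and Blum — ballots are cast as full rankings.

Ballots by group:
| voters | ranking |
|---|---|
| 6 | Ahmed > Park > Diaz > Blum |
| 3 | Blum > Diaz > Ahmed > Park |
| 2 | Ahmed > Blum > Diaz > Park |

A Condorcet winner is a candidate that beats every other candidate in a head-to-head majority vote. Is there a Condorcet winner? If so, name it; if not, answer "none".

Head-to-head results (11 voters):
Park vs Diaz: Park, 6–5.
Park vs Ahmed: Ahmed, 11–0.
Park vs Blum: Park, 6–5.
Diaz–Ahmed: Ahmed 8–3.
Diaz vs Blum: Diaz, 6–5.
Ahmed vs Blum: Ahmed wins 8–3.
Ahmed wins every pairwise contest, so Ahmed is the Condorcet winner.

Ahmed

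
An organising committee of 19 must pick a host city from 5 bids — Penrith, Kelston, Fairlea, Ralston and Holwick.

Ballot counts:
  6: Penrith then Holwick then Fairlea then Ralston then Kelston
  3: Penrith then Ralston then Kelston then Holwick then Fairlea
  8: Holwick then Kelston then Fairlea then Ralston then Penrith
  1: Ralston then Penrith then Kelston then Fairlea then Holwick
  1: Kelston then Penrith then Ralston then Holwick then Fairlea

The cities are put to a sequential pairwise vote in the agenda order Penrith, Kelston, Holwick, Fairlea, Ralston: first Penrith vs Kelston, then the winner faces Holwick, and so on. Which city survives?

Round 1: Penrith vs Kelston — 10–9, Penrith advances.
Round 2: Penrith vs Holwick — 11–8, Penrith advances.
Round 3: Penrith vs Fairlea — 11–8, Penrith advances.
Round 4: Penrith vs Ralston — 10–9, Penrith advances.
Penrith survives the agenda.

Penrith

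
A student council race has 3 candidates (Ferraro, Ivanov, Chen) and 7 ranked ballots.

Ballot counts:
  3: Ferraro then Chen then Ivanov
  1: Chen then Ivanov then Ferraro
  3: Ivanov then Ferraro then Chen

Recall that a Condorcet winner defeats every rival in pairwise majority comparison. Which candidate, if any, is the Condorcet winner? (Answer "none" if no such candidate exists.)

none

Head-to-head results (7 voters):
Ferraro vs Ivanov: 3 for Ferraro, 4 for Ivanov — Ivanov by 4–3.
Ferraro vs Chen: 3+3 = 6 for Ferraro, 1 for Chen — Ferraro by 6–1.
Ivanov vs Chen: 3 for Ivanov, 4 for Chen — Chen by 4–3.
Each candidate drops at least one matchup (Ferraro loses to Ivanov; Ivanov loses to Chen; Chen loses to Ferraro); the cycle Ferraro → Chen → Ivanov → Ferraro rules out a Condorcet winner.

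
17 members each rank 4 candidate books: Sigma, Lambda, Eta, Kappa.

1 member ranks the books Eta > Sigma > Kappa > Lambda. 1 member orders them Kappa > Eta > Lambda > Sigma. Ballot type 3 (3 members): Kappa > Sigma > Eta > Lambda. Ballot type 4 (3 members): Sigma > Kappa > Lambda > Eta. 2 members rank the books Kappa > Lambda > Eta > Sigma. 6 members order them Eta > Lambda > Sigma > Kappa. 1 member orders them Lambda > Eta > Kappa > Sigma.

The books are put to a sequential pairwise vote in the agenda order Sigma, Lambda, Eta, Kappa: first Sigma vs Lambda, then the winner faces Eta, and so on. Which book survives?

Kappa

Round 1: Sigma vs Lambda — 7–10, Lambda advances.
Round 2: Lambda vs Eta — 6–11, Eta advances.
Round 3: Eta vs Kappa — 8–9, Kappa advances.
The agenda winner is Kappa.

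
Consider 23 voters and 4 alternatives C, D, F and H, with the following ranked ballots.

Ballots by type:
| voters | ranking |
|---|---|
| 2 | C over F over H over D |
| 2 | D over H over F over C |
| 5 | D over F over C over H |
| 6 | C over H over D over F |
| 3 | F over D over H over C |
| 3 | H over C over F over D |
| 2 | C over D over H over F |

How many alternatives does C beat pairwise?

C against each rival (23 voters):
C vs D: C wins 13–10.
C vs F: 2+6+3+2 = 13 for C, 10 for F — C by 13–10.
C vs H: 2+5+6+2 = 15 for C, 8 for H — C by 15–8.
C beats D, F, H — 3 pairwise wins.

3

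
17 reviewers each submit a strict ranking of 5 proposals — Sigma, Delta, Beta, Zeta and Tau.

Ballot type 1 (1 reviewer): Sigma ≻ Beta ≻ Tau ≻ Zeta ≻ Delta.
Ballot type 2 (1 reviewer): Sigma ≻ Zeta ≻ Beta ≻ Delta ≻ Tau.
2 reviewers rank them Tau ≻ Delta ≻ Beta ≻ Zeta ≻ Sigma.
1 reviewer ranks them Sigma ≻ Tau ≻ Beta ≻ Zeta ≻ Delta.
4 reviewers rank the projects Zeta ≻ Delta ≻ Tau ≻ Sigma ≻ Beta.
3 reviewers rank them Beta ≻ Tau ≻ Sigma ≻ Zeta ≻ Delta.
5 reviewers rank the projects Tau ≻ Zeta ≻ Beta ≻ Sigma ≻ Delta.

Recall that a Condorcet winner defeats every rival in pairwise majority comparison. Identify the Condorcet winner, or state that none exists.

Tau

Pairwise majorities:
Sigma vs Delta: Sigma, 11–6.
Sigma–Beta: Beta 10–7.
Sigma–Zeta: Zeta 11–6.
Sigma vs Tau: Tau, 14–3.
Delta vs Beta: Beta, 11–6.
Delta vs Zeta: 2 to 15, Zeta.
Delta vs Tau: Tau wins 12–5.
Beta vs Zeta: Beta is ranked higher on 1+2+1+3 = 7 ballots, Zeta on 10. Zeta wins 10–7.
Beta vs Tau: Tau, 12–5.
Zeta vs Tau: Zeta is ranked higher on 1+4 = 5 ballots, Tau on 12. Tau wins 12–5.
Tau beats each of Sigma, Delta, Beta, Zeta — Tau is the Condorcet winner.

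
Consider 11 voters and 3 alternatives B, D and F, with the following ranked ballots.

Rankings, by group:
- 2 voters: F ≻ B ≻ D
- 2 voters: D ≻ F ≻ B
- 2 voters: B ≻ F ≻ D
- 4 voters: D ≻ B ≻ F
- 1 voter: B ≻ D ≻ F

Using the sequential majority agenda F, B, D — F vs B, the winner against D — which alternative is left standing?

D

Round 1: F vs B — 4–7, B advances.
Round 2: B vs D — 5–6, D advances.
The agenda winner is D.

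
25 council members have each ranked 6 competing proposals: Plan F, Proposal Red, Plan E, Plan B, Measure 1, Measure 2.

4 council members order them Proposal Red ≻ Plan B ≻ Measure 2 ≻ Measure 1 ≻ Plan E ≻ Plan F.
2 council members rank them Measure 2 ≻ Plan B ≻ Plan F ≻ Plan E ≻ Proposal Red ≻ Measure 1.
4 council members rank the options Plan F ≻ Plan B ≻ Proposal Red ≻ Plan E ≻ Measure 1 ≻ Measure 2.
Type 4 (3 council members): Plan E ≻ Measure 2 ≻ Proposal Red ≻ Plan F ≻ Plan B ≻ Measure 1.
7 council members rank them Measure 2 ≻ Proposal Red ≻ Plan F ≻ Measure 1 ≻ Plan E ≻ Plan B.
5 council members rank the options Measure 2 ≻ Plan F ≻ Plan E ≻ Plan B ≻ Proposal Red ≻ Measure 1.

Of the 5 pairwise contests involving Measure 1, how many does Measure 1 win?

0

Measure 1 against each rival (25 council members):
Measure 1 vs Plan F: Plan F, 21–4.
Measure 1 vs Proposal Red: Proposal Red wins 25–0.
Measure 1 vs Plan E: 4+7 = 11 for Measure 1, 14 for Plan E — Plan E by 14–11.
Measure 1 vs Plan B: 7 to 18, Plan B.
Measure 1–Measure 2: Measure 2 21–4.
Measure 1 beats no one; loses to Plan F, Proposal Red, Plan E, Plan B, Measure 2 — 0 pairwise wins.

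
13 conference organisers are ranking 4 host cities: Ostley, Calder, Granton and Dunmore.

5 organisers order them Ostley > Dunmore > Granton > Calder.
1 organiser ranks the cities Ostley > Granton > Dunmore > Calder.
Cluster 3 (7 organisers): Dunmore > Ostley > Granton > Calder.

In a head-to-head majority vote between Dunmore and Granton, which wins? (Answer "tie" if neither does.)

Dunmore

Ballots ranking Dunmore above Granton: 5 + 7 = 12.
Ballots ranking Granton above Dunmore: 13 − 12 = 1.
Dunmore wins the head-to-head 12–1.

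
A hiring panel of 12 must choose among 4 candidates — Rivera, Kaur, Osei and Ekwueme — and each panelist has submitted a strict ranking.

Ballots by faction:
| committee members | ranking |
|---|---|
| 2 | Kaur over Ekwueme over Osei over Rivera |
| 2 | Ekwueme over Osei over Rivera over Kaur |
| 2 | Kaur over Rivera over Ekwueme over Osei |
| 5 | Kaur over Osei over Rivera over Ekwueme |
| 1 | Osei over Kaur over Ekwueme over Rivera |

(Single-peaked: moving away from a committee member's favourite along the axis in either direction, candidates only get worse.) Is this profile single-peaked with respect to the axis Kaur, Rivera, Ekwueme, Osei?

no

Axis positions: Kaur=1, Rivera=2, Ekwueme=3, Osei=4.
Faction 1: ranking walks positions 1-3-4-2; Ekwueme is ranked above Rivera even though Rivera lies between Ekwueme and the peak Kaur on the axis — preferences dip and rise again. Not single-peaked.
Faction 2 (peak Ekwueme at position 3): ranking walks positions 3-4-2-1, expanding outward from the peak — single-peaked.
Faction 3 (peak Kaur at position 1): ranking walks positions 1-2-3-4, expanding outward from the peak — single-peaked.
Faction 4: ranking walks positions 1-4-2-3; Osei is ranked above Rivera even though Rivera lies between Osei and the peak Kaur on the axis — preferences dip and rise again. Not single-peaked.
Faction 5: ranking walks positions 4-1-3-2; Kaur is ranked above Ekwueme even though Ekwueme lies between Kaur and the peak Osei on the axis — preferences dip and rise again. Not single-peaked.
Faction 1 violates single-peakedness, so the profile is not single-peaked on this axis.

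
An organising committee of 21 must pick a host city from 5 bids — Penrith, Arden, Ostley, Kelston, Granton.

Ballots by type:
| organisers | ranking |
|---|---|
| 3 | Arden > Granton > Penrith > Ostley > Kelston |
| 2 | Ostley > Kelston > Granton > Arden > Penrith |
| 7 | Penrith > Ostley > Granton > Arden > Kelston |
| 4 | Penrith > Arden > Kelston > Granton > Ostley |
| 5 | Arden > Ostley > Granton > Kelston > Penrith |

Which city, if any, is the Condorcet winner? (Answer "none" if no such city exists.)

Pairwise majorities:
Penrith vs Arden: 11 to 10, Penrith.
Penrith vs Ostley: Penrith is ranked higher on 3+7+4 = 14 ballots, Ostley on 7. Penrith wins 14–7.
Penrith vs Kelston: 3+7+4 = 14 for Penrith, 7 for Kelston — Penrith by 14–7.
Penrith vs Granton: Penrith wins 11–10.
Arden vs Ostley: Arden wins 12–9.
Arden vs Kelston: Arden, 19–2.
Arden vs Granton: 12 to 9, Arden.
Ostley vs Kelston: Ostley preferred on 3+2+7+5 = 17 ballots; Ostley wins 17–4.
Ostley vs Granton: 14 to 7, Ostley.
Kelston vs Granton: Kelston preferred on 2+4 = 6 ballots; Granton wins 15–6.
Penrith defeats every rival head-to-head and is the Condorcet winner.

Penrith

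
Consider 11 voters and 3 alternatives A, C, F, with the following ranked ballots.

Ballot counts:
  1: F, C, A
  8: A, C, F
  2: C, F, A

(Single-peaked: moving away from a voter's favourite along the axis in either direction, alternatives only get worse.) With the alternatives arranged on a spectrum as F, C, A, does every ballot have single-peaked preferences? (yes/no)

Axis positions: F=1, C=2, A=3.
Faction 1 (peak F at position 1): ranking walks positions 1-2-3, expanding outward from the peak — single-peaked.
Faction 2 (peak A at position 3): ranking walks positions 3-2-1, expanding outward from the peak — single-peaked.
Faction 3 (peak C at position 2): ranking walks positions 2-1-3, expanding outward from the peak — single-peaked.
Every ranking is single-peaked on this axis.

yes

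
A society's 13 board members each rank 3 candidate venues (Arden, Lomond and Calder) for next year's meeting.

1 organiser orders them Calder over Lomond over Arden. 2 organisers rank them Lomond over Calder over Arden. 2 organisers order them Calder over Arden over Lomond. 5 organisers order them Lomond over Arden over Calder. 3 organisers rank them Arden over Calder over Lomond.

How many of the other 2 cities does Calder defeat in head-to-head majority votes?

Calder against each rival (13 organisers):
Calder vs Arden: Arden wins 8–5.
Calder vs Lomond: Lomond wins 7–6.
Calder beats no one; loses to Arden, Lomond — 0 pairwise wins.

0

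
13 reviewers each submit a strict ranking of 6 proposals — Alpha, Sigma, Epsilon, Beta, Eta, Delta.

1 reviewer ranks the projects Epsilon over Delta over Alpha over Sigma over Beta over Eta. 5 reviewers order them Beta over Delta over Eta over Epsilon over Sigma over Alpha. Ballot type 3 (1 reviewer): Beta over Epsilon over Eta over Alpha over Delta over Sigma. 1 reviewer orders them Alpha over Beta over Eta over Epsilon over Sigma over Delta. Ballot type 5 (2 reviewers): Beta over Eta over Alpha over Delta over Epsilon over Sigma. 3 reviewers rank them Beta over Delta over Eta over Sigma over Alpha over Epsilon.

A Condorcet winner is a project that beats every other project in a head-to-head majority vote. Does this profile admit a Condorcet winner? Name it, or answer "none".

Check each pair by majority over 13 ballots:
Alpha vs Sigma: Sigma wins 8–5.
Alpha vs Epsilon: Epsilon, 7–6.
Alpha vs Beta: 2 to 11, Beta.
Alpha vs Eta: Alpha preferred on 1+1 = 2 ballots; Eta wins 11–2.
Alpha–Delta: Delta 9–4.
Sigma vs Epsilon: Epsilon, 10–3.
Sigma vs Beta: Beta wins 12–1.
Sigma vs Eta: Eta, 12–1.
Sigma vs Delta: Delta wins 12–1.
Epsilon vs Beta: Epsilon preferred on 1 ballot; Beta wins 12–1.
Epsilon vs Eta: Eta wins 11–2.
Epsilon vs Delta: Epsilon is ranked higher on 1+1+1 = 3 ballots, Delta on 10. Delta wins 10–3.
Beta vs Eta: 13 to 0, Beta.
Beta–Delta: Beta 12–1.
Eta vs Delta: Delta, 9–4.
Beta beats each of Alpha, Sigma, Epsilon, Eta, Delta — Beta is the Condorcet winner.

Beta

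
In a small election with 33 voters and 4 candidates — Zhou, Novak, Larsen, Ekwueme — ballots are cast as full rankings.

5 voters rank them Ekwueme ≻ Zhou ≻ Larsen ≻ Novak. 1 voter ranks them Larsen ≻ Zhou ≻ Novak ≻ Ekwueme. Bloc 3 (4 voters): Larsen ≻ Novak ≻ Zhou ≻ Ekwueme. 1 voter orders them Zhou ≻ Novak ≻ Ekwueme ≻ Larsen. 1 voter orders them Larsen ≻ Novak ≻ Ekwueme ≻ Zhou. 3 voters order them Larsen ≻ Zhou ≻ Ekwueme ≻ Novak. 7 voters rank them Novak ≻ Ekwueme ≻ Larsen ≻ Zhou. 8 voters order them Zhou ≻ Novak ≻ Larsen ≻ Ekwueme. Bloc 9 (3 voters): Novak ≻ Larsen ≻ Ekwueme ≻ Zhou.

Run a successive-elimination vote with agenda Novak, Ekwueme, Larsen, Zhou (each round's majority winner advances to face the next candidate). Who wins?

Round 1: Novak vs Ekwueme — 25–8, Novak advances.
Round 2: Novak vs Larsen — 19–14, Novak advances.
Round 3: Novak vs Zhou — 15–18, Zhou advances.
The agenda winner is Zhou.

Zhou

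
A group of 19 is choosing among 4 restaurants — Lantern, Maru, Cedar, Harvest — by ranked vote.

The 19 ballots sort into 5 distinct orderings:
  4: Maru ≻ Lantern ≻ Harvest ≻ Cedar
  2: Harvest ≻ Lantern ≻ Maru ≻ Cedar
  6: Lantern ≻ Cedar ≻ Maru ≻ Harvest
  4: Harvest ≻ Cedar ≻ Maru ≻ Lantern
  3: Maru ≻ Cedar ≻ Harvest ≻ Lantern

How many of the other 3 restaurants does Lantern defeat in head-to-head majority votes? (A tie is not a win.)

Lantern against each rival (19 friends):
Lantern vs Maru: Lantern preferred on 2+6 = 8 ballots; Maru wins 11–8.
Lantern vs Cedar: Lantern, 12–7.
Lantern vs Harvest: Lantern, 10–9.
Lantern beats Cedar, Harvest; loses to Maru — 2 pairwise wins.

2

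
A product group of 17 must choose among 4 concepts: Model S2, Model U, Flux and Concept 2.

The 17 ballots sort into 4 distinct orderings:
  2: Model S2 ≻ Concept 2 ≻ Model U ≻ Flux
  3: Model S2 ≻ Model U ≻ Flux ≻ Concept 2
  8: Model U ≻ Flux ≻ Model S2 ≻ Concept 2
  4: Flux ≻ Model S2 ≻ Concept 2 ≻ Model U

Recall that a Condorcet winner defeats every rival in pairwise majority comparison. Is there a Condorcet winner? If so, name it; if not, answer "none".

none

Pairwise majorities:
Model S2 vs Model U: 9 to 8, Model S2.
Model S2 vs Flux: Model S2 is ranked higher on 2+3 = 5 ballots, Flux on 12. Flux wins 12–5.
Model S2 vs Concept 2: Model S2, 17–0.
Model U vs Flux: Model U preferred on 2+3+8 = 13 ballots; Model U wins 13–4.
Model U vs Concept 2: Model U is ranked higher on 3+8 = 11 ballots, Concept 2 on 6. Model U wins 11–6.
Flux vs Concept 2: Flux wins 15–2.
No design is unbeaten: Model S2 loses to Flux; Model U loses to Model S2; Flux loses to Model U; Concept 2 loses to Model S2. In particular Model S2 beats Model U beats Flux beats Model S2 is a majority cycle — no Condorcet winner exists.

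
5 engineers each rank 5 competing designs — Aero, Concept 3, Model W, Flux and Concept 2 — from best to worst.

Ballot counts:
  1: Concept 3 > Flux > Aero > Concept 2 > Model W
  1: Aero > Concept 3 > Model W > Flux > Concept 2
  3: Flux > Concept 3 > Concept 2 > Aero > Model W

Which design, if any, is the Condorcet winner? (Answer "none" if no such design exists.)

Flux

Pairwise majorities:
Aero vs Concept 3: 1 to 4, Concept 3.
Aero vs Model W: Aero is ranked higher on 1+1+3 = 5 ballots, Model W on 0. Aero wins 5–0.
Aero vs Flux: 1 for Aero, 4 for Flux — Flux by 4–1.
Aero vs Concept 2: Aero preferred on 1+1 = 2 ballots; Concept 2 wins 3–2.
Concept 3 vs Model W: 1+1+3 = 5 for Concept 3, 0 for Model W — Concept 3 by 5–0.
Concept 3 vs Flux: 2 to 3, Flux.
Concept 3 vs Concept 2: 1+1+3 = 5 for Concept 3, 0 for Concept 2 — Concept 3 by 5–0.
Model W vs Flux: Model W is ranked higher on 1 ballot, Flux on 4. Flux wins 4–1.
Model W vs Concept 2: Model W is ranked higher on 1 ballot, Concept 2 on 4. Concept 2 wins 4–1.
Flux vs Concept 2: Flux is ranked higher on 1+1+3 = 5 ballots, Concept 2 on 0. Flux wins 5–0.
Only Flux has no losses; Flux is the Condorcet winner.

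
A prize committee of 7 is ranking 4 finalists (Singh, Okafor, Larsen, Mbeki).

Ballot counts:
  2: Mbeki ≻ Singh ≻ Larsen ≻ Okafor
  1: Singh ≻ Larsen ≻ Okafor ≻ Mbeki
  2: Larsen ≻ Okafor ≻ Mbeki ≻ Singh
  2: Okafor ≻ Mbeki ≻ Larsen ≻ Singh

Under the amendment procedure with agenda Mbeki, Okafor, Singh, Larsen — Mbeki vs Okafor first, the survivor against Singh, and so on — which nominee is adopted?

Round 1: Mbeki vs Okafor — 2–5, Okafor advances.
Round 2: Okafor vs Singh — 4–3, Okafor advances.
Round 3: Okafor vs Larsen — 2–5, Larsen advances.
Larsen survives the agenda.

Larsen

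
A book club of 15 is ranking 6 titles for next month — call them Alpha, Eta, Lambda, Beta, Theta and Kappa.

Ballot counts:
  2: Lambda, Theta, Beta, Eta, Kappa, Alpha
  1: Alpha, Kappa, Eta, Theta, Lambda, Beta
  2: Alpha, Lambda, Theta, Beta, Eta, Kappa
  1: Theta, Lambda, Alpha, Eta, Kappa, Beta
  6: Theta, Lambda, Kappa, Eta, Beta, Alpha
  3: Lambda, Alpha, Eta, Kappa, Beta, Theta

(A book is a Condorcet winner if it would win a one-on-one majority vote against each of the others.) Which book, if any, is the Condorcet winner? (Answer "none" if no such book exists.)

Theta

Head-to-head results (15 members):
Alpha vs Eta: 1+2+1+3 = 7 for Alpha, 8 for Eta — Eta by 8–7.
Alpha–Lambda: Lambda 12–3.
Alpha vs Beta: Alpha preferred on 1+2+1+3 = 7 ballots; Beta wins 8–7.
Alpha vs Theta: Theta, 9–6.
Alpha vs Kappa: Kappa wins 8–7.
Eta vs Lambda: Eta preferred on 1 ballot; Lambda wins 14–1.
Eta vs Beta: Eta is ranked higher on 1+1+6+3 = 11 ballots, Beta on 4. Eta wins 11–4.
Eta vs Theta: 1+3 = 4 for Eta, 11 for Theta — Theta by 11–4.
Eta vs Kappa: Eta wins 8–7.
Lambda vs Beta: 2+1+2+1+6+3 = 15 for Lambda, 0 for Beta — Lambda by 15–0.
Lambda vs Theta: Lambda is ranked higher on 2+2+3 = 7 ballots, Theta on 8. Theta wins 8–7.
Lambda vs Kappa: 14 to 1, Lambda.
Beta–Theta: Theta 12–3.
Beta vs Kappa: Beta preferred on 2+2 = 4 ballots; Kappa wins 11–4.
Theta vs Kappa: 11 to 4, Theta.
Only Theta has no losses; Theta is the Condorcet winner.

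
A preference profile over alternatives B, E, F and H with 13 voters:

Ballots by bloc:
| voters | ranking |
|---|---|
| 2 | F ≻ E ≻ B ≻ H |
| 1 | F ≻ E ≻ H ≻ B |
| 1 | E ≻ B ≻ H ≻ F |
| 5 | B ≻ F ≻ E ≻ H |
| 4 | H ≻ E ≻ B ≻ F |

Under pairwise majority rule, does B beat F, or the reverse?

B

Ballots ranking B above F: 1 + 5 + 4 = 10.
Ballots ranking F above B: 13 − 10 = 3.
B wins the head-to-head 10–3.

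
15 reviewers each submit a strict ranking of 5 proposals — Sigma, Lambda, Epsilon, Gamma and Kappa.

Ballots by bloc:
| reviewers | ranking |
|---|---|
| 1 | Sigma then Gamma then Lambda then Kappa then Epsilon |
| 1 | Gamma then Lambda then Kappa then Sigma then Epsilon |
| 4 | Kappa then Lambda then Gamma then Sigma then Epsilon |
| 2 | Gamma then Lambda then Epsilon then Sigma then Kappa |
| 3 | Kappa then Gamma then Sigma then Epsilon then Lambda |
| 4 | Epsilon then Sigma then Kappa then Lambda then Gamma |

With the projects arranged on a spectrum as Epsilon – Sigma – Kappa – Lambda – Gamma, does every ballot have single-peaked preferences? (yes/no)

Axis positions: Epsilon=1, Sigma=2, Kappa=3, Lambda=4, Gamma=5.
Bloc 1: ranking walks positions 2-5-4-3-1; Gamma is ranked above Kappa even though Kappa lies between Gamma and the peak Sigma on the axis — preferences dip and rise again. Not single-peaked.
Bloc 2 (peak Gamma at position 5): ranking walks positions 5-4-3-2-1, expanding outward from the peak — single-peaked.
Bloc 3 (peak Kappa at position 3): ranking walks positions 3-4-5-2-1, expanding outward from the peak — single-peaked.
Bloc 4: ranking walks positions 5-4-1-2-3; Epsilon is ranked above Kappa even though Kappa lies between Epsilon and the peak Gamma on the axis — preferences dip and rise again. Not single-peaked.
Bloc 5: ranking walks positions 3-5-2-1-4; Gamma is ranked above Lambda even though Lambda lies between Gamma and the peak Kappa on the axis — preferences dip and rise again. Not single-peaked.
Bloc 6 (peak Epsilon at position 1): ranking walks positions 1-2-3-4-5, expanding outward from the peak — single-peaked.
Bloc 1 violates single-peakedness, so the profile is not single-peaked on this axis.

no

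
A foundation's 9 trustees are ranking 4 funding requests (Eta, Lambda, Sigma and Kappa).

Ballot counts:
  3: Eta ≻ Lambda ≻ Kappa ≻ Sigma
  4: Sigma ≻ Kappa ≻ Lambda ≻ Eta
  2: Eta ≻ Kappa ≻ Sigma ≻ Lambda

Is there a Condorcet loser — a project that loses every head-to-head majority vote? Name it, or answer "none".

Head-to-head results (9 reviewers):
Eta vs Lambda: Eta wins 5–4.
Eta vs Sigma: 3+2 = 5 for Eta, 4 for Sigma — Eta by 5–4.
Eta vs Kappa: 3+2 = 5 for Eta, 4 for Kappa — Eta by 5–4.
Lambda vs Sigma: 3 to 6, Sigma.
Lambda vs Kappa: 3 to 6, Kappa.
Sigma–Kappa: Kappa 5–4.
Lambda loses to every other project — it is the Condorcet loser.

Lambda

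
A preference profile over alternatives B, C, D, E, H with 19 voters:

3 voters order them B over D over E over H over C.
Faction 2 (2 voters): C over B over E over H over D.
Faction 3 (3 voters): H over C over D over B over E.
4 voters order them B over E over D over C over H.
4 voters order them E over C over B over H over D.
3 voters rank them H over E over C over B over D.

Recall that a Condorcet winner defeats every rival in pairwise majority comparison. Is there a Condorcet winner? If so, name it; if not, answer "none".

Head-to-head results (19 voters):
B vs C: 3+4 = 7 for B, 12 for C — C by 12–7.
B vs D: 16 to 3, B.
B vs E: B is ranked higher on 3+2+3+4 = 12 ballots, E on 7. B wins 12–7.
B vs H: 13 to 6, B.
C vs D: C is ranked higher on 2+3+4+3 = 12 ballots, D on 7. C wins 12–7.
C vs E: 5 to 14, E.
C vs H: 10 to 9, C.
D vs E: 6 to 13, E.
D vs H: 7 to 12, H.
E vs H: E preferred on 3+2+4+4 = 13 ballots; E wins 13–6.
No alternative is unbeaten: B loses to C; C loses to E; D loses to B; E loses to B; H loses to B. In particular B beats E beats C beats B is a majority cycle — no Condorcet winner exists.

none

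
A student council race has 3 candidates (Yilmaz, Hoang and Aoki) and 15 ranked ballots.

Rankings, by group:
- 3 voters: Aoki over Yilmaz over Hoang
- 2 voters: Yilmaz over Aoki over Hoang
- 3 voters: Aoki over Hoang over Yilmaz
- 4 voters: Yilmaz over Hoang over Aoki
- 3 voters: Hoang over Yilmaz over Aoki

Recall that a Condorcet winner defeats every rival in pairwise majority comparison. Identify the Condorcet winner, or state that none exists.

Yilmaz

Pairwise majorities:
Yilmaz vs Hoang: Yilmaz wins 9–6.
Yilmaz–Aoki: Yilmaz 9–6.
Hoang vs Aoki: Aoki, 8–7.
Yilmaz defeats every rival head-to-head and is the Condorcet winner.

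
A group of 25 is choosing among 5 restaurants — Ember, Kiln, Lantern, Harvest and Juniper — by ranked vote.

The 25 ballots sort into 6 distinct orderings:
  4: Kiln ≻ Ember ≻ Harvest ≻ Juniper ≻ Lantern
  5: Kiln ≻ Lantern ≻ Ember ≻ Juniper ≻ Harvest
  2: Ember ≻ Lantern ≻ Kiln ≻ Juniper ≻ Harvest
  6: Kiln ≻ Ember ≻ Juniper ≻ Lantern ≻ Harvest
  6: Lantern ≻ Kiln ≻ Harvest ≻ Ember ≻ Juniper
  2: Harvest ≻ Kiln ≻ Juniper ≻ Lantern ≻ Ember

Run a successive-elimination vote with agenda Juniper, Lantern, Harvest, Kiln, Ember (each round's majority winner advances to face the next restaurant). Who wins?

Kiln

Round 1: Juniper vs Lantern — 12–13, Lantern advances.
Round 2: Lantern vs Harvest — 19–6, Lantern advances.
Round 3: Lantern vs Kiln — 8–17, Kiln advances.
Round 4: Kiln vs Ember — 23–2, Kiln advances.
The agenda winner is Kiln.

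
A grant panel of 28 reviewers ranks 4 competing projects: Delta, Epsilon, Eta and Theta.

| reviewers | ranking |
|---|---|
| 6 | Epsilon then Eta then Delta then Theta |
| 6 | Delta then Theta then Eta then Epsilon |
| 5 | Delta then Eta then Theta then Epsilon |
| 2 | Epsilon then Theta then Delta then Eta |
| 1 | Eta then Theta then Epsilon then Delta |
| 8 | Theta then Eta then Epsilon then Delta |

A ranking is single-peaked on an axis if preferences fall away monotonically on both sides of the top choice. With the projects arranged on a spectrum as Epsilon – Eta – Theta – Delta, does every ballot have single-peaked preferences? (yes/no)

no

Axis positions: Epsilon=1, Eta=2, Theta=3, Delta=4.
Cluster 1: ranking walks positions 1-2-4-3; Delta is ranked above Theta even though Theta lies between Delta and the peak Epsilon on the axis — preferences dip and rise again. Not single-peaked.
Cluster 2 (peak Delta at position 4): ranking walks positions 4-3-2-1, expanding outward from the peak — single-peaked.
Cluster 3: ranking walks positions 4-2-3-1; Eta is ranked above Theta even though Theta lies between Eta and the peak Delta on the axis — preferences dip and rise again. Not single-peaked.
Cluster 4: ranking walks positions 1-3-4-2; Theta is ranked above Eta even though Eta lies between Theta and the peak Epsilon on the axis — preferences dip and rise again. Not single-peaked.
Cluster 5 (peak Eta at position 2): ranking walks positions 2-3-1-4, expanding outward from the peak — single-peaked.
Cluster 6 (peak Theta at position 3): ranking walks positions 3-2-1-4, expanding outward from the peak — single-peaked.
Cluster 1 violates single-peakedness, so the profile is not single-peaked on this axis.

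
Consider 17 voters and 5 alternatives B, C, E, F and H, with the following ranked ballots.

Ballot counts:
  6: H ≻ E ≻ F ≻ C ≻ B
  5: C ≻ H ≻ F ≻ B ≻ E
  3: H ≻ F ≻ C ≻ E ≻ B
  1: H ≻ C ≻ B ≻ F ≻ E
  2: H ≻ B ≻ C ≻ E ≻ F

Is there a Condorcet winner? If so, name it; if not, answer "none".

Check each pair by majority over 17 ballots:
B vs C: B preferred on 2 ballots; C wins 15–2.
B vs E: B preferred on 5+1+2 = 8 ballots; E wins 9–8.
B vs F: 3 to 14, F.
B vs H: B is ranked higher on 0 ballots, H on 17. H wins 17–0.
C vs E: 5+3+1+2 = 11 for C, 6 for E — C by 11–6.
C vs F: C is ranked higher on 5+1+2 = 8 ballots, F on 9. F wins 9–8.
C vs H: 5 for C, 12 for H — H by 12–5.
E vs F: 8 to 9, F.
E vs H: E preferred on 0 ballots; H wins 17–0.
F vs H: F preferred on 0 ballots; H wins 17–0.
H wins every pairwise contest, so H is the Condorcet winner.

H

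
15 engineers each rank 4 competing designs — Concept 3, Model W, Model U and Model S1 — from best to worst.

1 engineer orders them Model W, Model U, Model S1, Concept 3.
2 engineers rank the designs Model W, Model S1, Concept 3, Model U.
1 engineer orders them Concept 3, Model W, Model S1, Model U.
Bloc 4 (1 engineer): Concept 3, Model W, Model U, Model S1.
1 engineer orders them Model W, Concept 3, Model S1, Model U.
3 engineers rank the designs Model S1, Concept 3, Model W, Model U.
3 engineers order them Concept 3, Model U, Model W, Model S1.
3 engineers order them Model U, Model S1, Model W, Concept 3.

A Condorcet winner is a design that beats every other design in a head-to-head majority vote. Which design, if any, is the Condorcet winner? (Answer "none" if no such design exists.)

Pairwise majorities:
Concept 3 vs Model W: Concept 3 preferred on 1+1+3+3 = 8 ballots; Concept 3 wins 8–7.
Concept 3 vs Model U: Concept 3 preferred on 2+1+1+1+3+3 = 11 ballots; Concept 3 wins 11–4.
Concept 3 vs Model S1: 1+1+1+3 = 6 for Concept 3, 9 for Model S1 — Model S1 by 9–6.
Model W vs Model U: 9 to 6, Model W.
Model W vs Model S1: 1+2+1+1+1+3 = 9 for Model W, 6 for Model S1 — Model W by 9–6.
Model U vs Model S1: 8 to 7, Model U.
No design is unbeaten: Concept 3 loses to Model S1; Model W loses to Concept 3; Model U loses to Concept 3; Model S1 loses to Model W. In particular Concept 3 beats Model W beats Model S1 beats Concept 3 is a majority cycle — no Condorcet winner exists.

none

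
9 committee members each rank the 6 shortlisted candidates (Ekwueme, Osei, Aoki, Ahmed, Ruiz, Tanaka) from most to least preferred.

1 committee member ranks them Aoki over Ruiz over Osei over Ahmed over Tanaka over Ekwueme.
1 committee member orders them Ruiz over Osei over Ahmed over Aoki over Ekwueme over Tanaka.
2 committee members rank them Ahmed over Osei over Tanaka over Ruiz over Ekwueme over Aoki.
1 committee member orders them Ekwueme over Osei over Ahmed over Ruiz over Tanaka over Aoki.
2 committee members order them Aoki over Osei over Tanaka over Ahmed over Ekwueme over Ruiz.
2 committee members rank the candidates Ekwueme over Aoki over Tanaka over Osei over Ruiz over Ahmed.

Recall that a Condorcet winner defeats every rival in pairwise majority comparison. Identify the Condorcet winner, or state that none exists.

Head-to-head results (9 committee members):
Ekwueme–Osei: Osei 6–3.
Ekwueme–Aoki: Ekwueme 5–4.
Ekwueme–Ahmed: Ahmed 6–3.
Ekwueme–Ruiz: Ekwueme 5–4.
Ekwueme vs Tanaka: Tanaka, 5–4.
Osei vs Aoki: Aoki, 5–4.
Osei vs Ahmed: Osei wins 7–2.
Osei vs Ruiz: Osei wins 7–2.
Osei–Tanaka: Osei 7–2.
Aoki vs Ahmed: Aoki wins 5–4.
Aoki–Ruiz: Aoki 5–4.
Aoki vs Tanaka: Aoki wins 6–3.
Ahmed vs Ruiz: Ahmed, 5–4.
Ahmed vs Tanaka: Ahmed wins 5–4.
Ruiz vs Tanaka: Tanaka wins 6–3.
Every candidate loses at least once (Ekwueme loses to Osei; Osei loses to Aoki; Aoki loses to Ekwueme; Ahmed loses to Osei; Ruiz loses to Ekwueme; Tanaka loses to Osei). The majority relation contains the cycle Ekwueme beats Aoki beats Osei beats Ekwueme, so there is no Condorcet winner.

none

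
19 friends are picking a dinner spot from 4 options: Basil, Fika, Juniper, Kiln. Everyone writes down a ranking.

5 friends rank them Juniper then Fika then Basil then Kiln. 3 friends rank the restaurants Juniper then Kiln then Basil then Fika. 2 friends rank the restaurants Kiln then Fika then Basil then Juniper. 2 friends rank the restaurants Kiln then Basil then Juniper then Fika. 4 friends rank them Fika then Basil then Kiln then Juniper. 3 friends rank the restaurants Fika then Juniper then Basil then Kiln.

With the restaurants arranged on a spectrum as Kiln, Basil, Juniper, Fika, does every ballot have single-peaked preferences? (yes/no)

no

Axis positions: Kiln=1, Basil=2, Juniper=3, Fika=4.
Type 1 (peak Juniper at position 3): ranking walks positions 3-4-2-1, expanding outward from the peak — single-peaked.
Type 2: ranking walks positions 3-1-2-4; Kiln is ranked above Basil even though Basil lies between Kiln and the peak Juniper on the axis — preferences dip and rise again. Not single-peaked.
Type 3: ranking walks positions 1-4-2-3; Fika is ranked above Basil even though Basil lies between Fika and the peak Kiln on the axis — preferences dip and rise again. Not single-peaked.
Type 4 (peak Kiln at position 1): ranking walks positions 1-2-3-4, expanding outward from the peak — single-peaked.
Type 5: ranking walks positions 4-2-1-3; Basil is ranked above Juniper even though Juniper lies between Basil and the peak Fika on the axis — preferences dip and rise again. Not single-peaked.
Type 6 (peak Fika at position 4): ranking walks positions 4-3-2-1, expanding outward from the peak — single-peaked.
Type 2 violates single-peakedness, so the profile is not single-peaked on this axis.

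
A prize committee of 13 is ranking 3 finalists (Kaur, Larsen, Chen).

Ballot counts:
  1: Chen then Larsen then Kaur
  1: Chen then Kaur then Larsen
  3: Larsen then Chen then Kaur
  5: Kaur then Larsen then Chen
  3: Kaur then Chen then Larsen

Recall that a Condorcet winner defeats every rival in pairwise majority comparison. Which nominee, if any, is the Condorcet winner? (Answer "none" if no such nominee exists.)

Kaur

Head-to-head results (13 jurors):
Kaur vs Larsen: 1+5+3 = 9 for Kaur, 4 for Larsen — Kaur by 9–4.
Kaur vs Chen: Kaur preferred on 5+3 = 8 ballots; Kaur wins 8–5.
Larsen vs Chen: Larsen is ranked higher on 3+5 = 8 ballots, Chen on 5. Larsen wins 8–5.
Kaur wins every pairwise contest, so Kaur is the Condorcet winner.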